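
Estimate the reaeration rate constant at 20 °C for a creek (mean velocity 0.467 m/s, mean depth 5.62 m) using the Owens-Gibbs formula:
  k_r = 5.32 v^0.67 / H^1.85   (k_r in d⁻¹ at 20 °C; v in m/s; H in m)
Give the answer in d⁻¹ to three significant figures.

k_r = 5.32 × 0.467^0.67 / 5.62^1.85 = 5.32 × 0.6004 / 24.38 = 0.1310 d⁻¹.

k_r ≈ 0.131 d⁻¹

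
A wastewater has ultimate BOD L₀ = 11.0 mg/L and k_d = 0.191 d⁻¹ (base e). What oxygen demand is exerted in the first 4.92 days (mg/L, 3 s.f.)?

y ≈ 6.70 mg/L

y_t = L₀(1 − e^(−k_d t)) = 11.0 × (1 − e^(−0.191×4.92))
= 11.0 × (1 − 0.3907) = 11.0 × 0.6093 = 6.702 mg/L.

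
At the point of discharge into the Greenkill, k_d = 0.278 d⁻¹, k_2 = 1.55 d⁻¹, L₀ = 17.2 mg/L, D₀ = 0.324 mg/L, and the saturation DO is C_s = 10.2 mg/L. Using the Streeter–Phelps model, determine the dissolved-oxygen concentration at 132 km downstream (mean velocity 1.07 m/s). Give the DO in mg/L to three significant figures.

DO ≈ 8.05 mg/L

Travel time t = x/v = 132 km / (1.07 m/s) = 132000 m / 1.07 m/s = 123400 s = 1.428 d.
k_d L₀/(k_2−k_d) = 0.278×17.2/(1.55−0.278) = 4.782/1.272 = 3.759 mg/L.
e^(−k_d t) = e^(−0.278×1.428) = 0.6724; e^(−k_2 t) = e^(−1.55×1.428) = 0.1094.
D = 3.759 × (0.6724 − 0.1094) + 0.324 × 0.1094 = 2.116 + 0.03543 = 2.152 mg/L.
DO = C_s − D = 10.2 − 2.152 = 8.048 mg/L.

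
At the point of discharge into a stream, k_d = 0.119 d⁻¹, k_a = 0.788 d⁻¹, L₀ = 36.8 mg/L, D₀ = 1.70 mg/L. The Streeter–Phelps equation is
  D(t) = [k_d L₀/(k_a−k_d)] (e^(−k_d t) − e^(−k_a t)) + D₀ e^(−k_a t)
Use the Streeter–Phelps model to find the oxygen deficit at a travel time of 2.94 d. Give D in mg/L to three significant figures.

D ≈ 4.14 mg/L

k_d L₀/(k_a−k_d) = 0.119×36.8/(0.788−0.119) = 4.379/0.6690 = 6.546 mg/L.
e^(−k_d t) = e^(−0.119×2.940) = 0.7048; e^(−k_a t) = e^(−0.788×2.940) = 0.09860.
D = 6.546 × (0.7048 − 0.09860) + 1.70 × 0.09860 = 3.968 + 0.1676 = 4.136 mg/L.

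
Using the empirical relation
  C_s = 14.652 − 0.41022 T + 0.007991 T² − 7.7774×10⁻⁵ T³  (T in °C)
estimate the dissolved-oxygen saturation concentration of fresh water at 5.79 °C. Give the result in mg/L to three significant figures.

C_s ≈ 12.5 mg/L

C_s = 14.652 − 0.41022×5.79 + 0.007991×5.79² − 7.7774×10⁻⁵×5.79³ = 12.53 mg/L.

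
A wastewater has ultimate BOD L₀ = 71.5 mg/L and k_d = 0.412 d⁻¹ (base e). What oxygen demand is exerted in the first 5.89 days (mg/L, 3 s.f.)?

y ≈ 65.2 mg/L

y_t = L₀(1 − e^(−k_d t)) = 71.5 × (1 − e^(−0.412×5.89))
= 71.5 × (1 − 0.08833) = 71.5 × 0.9117 = 65.18 mg/L.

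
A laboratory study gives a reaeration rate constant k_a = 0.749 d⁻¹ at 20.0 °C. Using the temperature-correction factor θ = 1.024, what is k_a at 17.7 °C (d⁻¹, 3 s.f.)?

k_a ≈ 0.709 d⁻¹

k_a(T₂) = k_a(T₁) · θ^(T₂−T₁) = 0.749 × 1.024^(17.7−20.0)
= 0.749 × 1.024^-2.30 = 0.749 × 0.9469 = 0.7092 d⁻¹.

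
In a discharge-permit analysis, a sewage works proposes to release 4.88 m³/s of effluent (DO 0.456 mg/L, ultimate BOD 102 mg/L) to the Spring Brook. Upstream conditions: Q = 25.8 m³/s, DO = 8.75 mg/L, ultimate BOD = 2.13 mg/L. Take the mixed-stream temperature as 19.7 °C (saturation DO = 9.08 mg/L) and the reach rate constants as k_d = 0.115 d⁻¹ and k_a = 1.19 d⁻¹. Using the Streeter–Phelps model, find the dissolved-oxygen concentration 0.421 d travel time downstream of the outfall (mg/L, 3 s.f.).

DO ≈ 7.41 mg/L

Mixed DO = (25.8×8.75 + 4.88×0.456)/(25.8+4.88) = 228.0/30.68 = 7.431 mg/L.
Mixed L₀ = (25.8×2.13 + 4.88×102)/(30.68) = 552.7/30.68 = 18.02 mg/L.
Initial deficit D₀ = C_s − DO₀ = 9.08 − 7.431 = 1.649 mg/L.
D(0.421) = [0.115×18.02/(1.19−0.115)](e^(−0.115×0.421) − e^(−1.19×0.421)) + 1.649 e^(−1.19×0.421)
= 1.927 × (0.9527 − 0.6059) + 1.649 × 0.6059 = 1.668 mg/L.
DO = 9.08 − 1.668 = 7.412 mg/L.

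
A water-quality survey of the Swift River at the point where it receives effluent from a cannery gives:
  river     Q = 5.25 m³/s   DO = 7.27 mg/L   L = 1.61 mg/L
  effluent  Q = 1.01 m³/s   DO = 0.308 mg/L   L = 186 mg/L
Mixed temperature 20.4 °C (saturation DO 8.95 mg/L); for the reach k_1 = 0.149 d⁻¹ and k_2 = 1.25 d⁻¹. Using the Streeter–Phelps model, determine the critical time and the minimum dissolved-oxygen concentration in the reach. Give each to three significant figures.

Mixed DO = (5.25×7.27 + 1.01×0.308)/(5.25+1.01) = 38.48/6.260 = 6.147 mg/L.
Mixed L₀ = (5.25×1.61 + 1.01×186)/(6.260) = 196.3/6.260 = 31.36 mg/L.
Initial deficit D₀ = C_s − DO₀ = 8.95 − 6.147 = 2.803 mg/L.
t_c = (1/1.101) ln[(1.25/0.149)(1 − 2.803×1.101/(0.149×31.36))] = 0.9083 × ln(2.848) = 0.9506 d.
D_c = (0.149/1.25) × 31.36 × e^(−0.149×0.9506) = 0.1192 × 31.36 × 0.8679 = 3.244 mg/L.
Minimum DO = 8.95 − 3.244 = 5.706 mg/L.

t_c ≈ 0.951 d; minimum DO ≈ 5.71 mg/L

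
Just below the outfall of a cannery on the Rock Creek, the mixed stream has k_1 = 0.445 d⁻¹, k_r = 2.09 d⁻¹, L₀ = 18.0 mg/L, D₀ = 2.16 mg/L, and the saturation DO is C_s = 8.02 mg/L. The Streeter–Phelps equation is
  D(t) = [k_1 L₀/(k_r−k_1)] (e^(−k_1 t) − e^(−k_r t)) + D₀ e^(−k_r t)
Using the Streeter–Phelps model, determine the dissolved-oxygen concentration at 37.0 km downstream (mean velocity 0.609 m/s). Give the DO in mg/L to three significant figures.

Travel time t = x/v = 37.0 km / (0.609 m/s) = 37000 m / 0.609 m/s = 60760 s = 0.7032 d.
k_1 L₀/(k_r−k_1) = 0.445×18.0/(2.09−0.445) = 8.010/1.645 = 4.869 mg/L.
e^(−k_1 t) = e^(−0.445×0.7032) = 0.7313; e^(−k_r t) = e^(−2.09×0.7032) = 0.2300.
D = 4.869 × (0.7313 − 0.2300) + 2.16 × 0.2300 = 2.441 + 0.4968 = 2.938 mg/L.
DO = C_s − D = 8.02 − 2.938 = 5.082 mg/L.

DO ≈ 5.08 mg/L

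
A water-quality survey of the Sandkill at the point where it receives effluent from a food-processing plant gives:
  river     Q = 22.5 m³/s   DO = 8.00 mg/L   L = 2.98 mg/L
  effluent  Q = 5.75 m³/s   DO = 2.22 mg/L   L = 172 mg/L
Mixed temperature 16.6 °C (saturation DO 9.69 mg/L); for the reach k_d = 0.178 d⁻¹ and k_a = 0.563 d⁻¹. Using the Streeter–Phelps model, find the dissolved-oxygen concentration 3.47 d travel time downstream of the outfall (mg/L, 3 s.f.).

DO ≈ 2.41 mg/L

Mixed DO = (22.5×8.00 + 5.75×2.22)/(22.5+5.75) = 192.8/28.25 = 6.824 mg/L.
Mixed L₀ = (22.5×2.98 + 5.75×172)/(28.25) = 1056/28.25 = 37.38 mg/L.
Initial deficit D₀ = C_s − DO₀ = 9.69 − 6.824 = 2.866 mg/L.
D(3.47) = [0.178×37.38/(0.563−0.178)](e^(−0.178×3.47) − e^(−0.563×3.47)) + 2.866 e^(−0.563×3.47)
= 17.28 × (0.5392 − 0.1418) + 2.866 × 0.1418 = 7.275 mg/L.
DO = 9.69 − 7.275 = 2.415 mg/L.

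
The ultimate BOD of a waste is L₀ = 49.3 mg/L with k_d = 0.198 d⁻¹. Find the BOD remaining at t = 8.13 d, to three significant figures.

L_t = L₀ e^(−k_d t) = 49.3 × e^(−0.198×8.13) = 49.3 × 0.1999 = 9.857 mg/L.

L ≈ 9.86 mg/L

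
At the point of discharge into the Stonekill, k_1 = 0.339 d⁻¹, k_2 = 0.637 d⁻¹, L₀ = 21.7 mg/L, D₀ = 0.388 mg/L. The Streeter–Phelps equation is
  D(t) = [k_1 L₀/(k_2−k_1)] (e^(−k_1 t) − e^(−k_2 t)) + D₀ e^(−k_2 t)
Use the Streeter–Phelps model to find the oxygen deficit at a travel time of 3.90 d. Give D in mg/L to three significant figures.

D ≈ 4.55 mg/L

k_1 L₀/(k_2−k_1) = 0.339×21.7/(0.637−0.339) = 7.356/0.2980 = 24.69 mg/L.
e^(−k_1 t) = e^(−0.339×3.900) = 0.2666; e^(−k_2 t) = e^(−0.637×3.900) = 0.08338.
D = 24.69 × (0.2666 − 0.08338) + 0.388 × 0.08338 = 4.522 + 0.03235 = 4.555 mg/L.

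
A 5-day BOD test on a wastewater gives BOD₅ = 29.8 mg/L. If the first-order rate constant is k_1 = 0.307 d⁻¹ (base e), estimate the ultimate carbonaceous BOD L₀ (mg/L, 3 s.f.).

L₀ ≈ 38.0 mg/L

BOD₅ = L₀(1 − e^(−5k_1)) ⇒ L₀ = BOD₅ / (1 − e^(−5×0.307))
= 29.8 / (1 − 0.2155) = 29.8 / 0.7845 = 37.98 mg/L.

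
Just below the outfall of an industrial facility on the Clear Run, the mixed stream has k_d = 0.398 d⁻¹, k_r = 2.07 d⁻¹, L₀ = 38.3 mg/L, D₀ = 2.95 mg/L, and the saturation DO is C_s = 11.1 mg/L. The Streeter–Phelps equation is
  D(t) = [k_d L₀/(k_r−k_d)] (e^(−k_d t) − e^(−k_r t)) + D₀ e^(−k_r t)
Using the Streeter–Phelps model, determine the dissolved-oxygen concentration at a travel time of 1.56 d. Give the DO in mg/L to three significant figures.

DO ≈ 6.44 mg/L

k_d L₀/(k_r−k_d) = 0.398×38.3/(2.07−0.398) = 15.24/1.672 = 9.117 mg/L.
e^(−k_d t) = e^(−0.398×1.560) = 0.5375; e^(−k_r t) = e^(−2.07×1.560) = 0.03959.
D = 9.117 × (0.5375 − 0.03959) + 2.95 × 0.03959 = 4.539 + 0.1168 = 4.656 mg/L.
DO = C_s − D = 11.1 − 4.656 = 6.444 mg/L.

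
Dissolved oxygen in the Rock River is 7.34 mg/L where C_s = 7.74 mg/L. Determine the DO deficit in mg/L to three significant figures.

D = C_s − C = 7.74 − 7.34 = 0.400 mg/L.

D ≈ 0.400 mg/L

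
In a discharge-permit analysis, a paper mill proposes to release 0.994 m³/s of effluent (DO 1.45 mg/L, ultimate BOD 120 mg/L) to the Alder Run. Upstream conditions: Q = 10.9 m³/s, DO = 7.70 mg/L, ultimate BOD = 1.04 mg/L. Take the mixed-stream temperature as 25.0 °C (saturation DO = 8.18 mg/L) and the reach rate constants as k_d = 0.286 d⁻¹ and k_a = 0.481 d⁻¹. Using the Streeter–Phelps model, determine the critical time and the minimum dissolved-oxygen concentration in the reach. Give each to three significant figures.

t_c ≈ 2.34 d; minimum DO ≈ 4.83 mg/L

Mixed DO = (10.9×7.70 + 0.994×1.45)/(10.9+0.994) = 85.37/11.89 = 7.178 mg/L.
Mixed L₀ = (10.9×1.04 + 0.994×120)/(11.89) = 130.6/11.89 = 10.98 mg/L.
Initial deficit D₀ = C_s − DO₀ = 8.18 − 7.178 = 1.002 mg/L.
t_c = (1/0.1950) ln[(0.481/0.286)(1 − 1.002×0.1950/(0.286×10.98))] = 5.128 × ln(1.577) = 2.337 d.
D_c = (0.286/0.481) × 10.98 × e^(−0.286×2.337) = 0.5946 × 10.98 × 0.5126 = 3.347 mg/L.
Minimum DO = 8.18 − 3.347 = 4.833 mg/L.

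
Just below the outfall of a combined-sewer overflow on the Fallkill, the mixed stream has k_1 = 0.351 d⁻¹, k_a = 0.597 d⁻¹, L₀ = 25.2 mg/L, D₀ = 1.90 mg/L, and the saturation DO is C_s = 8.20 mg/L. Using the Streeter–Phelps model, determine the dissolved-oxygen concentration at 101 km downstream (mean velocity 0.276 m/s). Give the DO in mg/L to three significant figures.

Travel time t = x/v = 101 km / (0.276 m/s) = 101000 m / 0.276 m/s = 365900 s = 4.235 d.
k_1 L₀/(k_a−k_1) = 0.351×25.2/(0.597−0.351) = 8.845/0.2460 = 35.96 mg/L.
e^(−k_1 t) = e^(−0.351×4.235) = 0.2261; e^(−k_a t) = e^(−0.597×4.235) = 0.07977.
D = 35.96 × (0.2261 − 0.07977) + 1.90 × 0.07977 = 5.262 + 0.1516 = 5.414 mg/L.
DO = C_s − D = 8.20 − 5.414 = 2.786 mg/L.

DO ≈ 2.79 mg/L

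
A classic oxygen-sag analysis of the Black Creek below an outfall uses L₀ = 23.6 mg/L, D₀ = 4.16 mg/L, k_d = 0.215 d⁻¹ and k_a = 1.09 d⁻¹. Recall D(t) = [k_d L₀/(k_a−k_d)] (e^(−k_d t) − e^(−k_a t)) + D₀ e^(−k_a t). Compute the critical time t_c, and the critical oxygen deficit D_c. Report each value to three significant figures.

t_c ≈ 0.411 d; D_c ≈ 4.26 mg/L

With k_a/k_d = 5.070 and 1 − D₀(k_a−k_d)/(k_d L₀) = 0.2826,
t_c = ln(5.070 × 0.2826) / (1.09 − 0.215) = ln(1.433) / 0.8750 = 0.3596/0.8750 = 0.4110 d.
D_c = (k_d/k_a) L₀ e^(−k_d t_c) = (0.215/1.09) × 23.6 × e^(−0.215×0.4110) = 0.1972 × 23.6 × 0.9154 = 4.261 mg/L.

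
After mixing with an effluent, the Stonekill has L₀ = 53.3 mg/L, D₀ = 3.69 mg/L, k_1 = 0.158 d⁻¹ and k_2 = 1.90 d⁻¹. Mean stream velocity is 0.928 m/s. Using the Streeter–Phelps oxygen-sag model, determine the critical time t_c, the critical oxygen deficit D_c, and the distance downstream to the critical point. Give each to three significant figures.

With k_2/k_1 = 12.03 and 1 − D₀(k_2−k_1)/(k_1 L₀) = 0.2367,
t_c = ln(12.03 × 0.2367) / (1.90 − 0.158) = ln(2.846) / 1.742 = 1.046/1.742 = 0.6005 d.
L(t_c) = L₀ e^(−k_1 t_c) = 53.3 × 0.9095 = 48.48 mg/L, and at the critical point k_2 D_c = k_1 L, so D_c = (0.158/1.90) × 48.48 = 4.031 mg/L.
x_c = v t_c = 0.928 m/s × 0.6005 d × 86400 s/d = 48150 m ≈ 48.1 km.

t_c ≈ 0.601 d; D_c ≈ 4.03 mg/L; x_c ≈ 48.1 km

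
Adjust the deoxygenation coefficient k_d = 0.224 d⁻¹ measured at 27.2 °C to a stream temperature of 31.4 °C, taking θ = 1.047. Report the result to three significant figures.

k_d ≈ 0.272 d⁻¹

k_d(T₂) = k_d(T₁) · θ^(T₂−T₁) = 0.224 × 1.047^(31.4−27.2)
= 0.224 × 1.047^4.20 = 0.224 × 1.213 = 0.2717 d⁻¹.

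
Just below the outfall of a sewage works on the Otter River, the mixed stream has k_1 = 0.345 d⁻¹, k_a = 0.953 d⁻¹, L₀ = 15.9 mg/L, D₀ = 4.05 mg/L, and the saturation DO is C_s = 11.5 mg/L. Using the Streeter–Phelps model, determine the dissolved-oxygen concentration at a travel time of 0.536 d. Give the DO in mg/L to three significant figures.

DO ≈ 6.98 mg/L

k_1 L₀/(k_a−k_1) = 0.345×15.9/(0.953−0.345) = 5.486/0.6080 = 9.022 mg/L.
e^(−k_1 t) = e^(−0.345×0.5360) = 0.8312; e^(−k_a t) = e^(−0.953×0.5360) = 0.6000.
D = 9.022 × (0.8312 − 0.6000) + 4.05 × 0.6000 = 2.086 + 2.430 = 4.516 mg/L.
DO = C_s − D = 11.5 − 4.516 = 6.984 mg/L.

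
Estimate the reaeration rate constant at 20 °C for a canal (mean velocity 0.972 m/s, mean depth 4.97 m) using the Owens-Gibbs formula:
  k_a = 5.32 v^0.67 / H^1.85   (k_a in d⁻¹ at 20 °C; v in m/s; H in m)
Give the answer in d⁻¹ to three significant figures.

k_a = 5.32 × 0.972^0.67 / 4.97^1.85 = 5.32 × 0.9812 / 19.42 = 0.2688 d⁻¹.

k_a ≈ 0.269 d⁻¹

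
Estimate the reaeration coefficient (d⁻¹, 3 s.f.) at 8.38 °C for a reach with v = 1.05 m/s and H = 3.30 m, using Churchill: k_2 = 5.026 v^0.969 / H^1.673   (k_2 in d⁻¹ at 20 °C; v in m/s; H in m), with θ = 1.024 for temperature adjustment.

k_2(20) = 5.026 × 1.05^0.969 / 3.30^1.673 = 5.026 × 1.048 / 7.370 = 0.7150 d⁻¹.
k_2(8.38) = 0.7150 × 1.024^(8.38−20) = 0.7150 × 0.7591 = 0.5427 d⁻¹.

k_2 ≈ 0.543 d⁻¹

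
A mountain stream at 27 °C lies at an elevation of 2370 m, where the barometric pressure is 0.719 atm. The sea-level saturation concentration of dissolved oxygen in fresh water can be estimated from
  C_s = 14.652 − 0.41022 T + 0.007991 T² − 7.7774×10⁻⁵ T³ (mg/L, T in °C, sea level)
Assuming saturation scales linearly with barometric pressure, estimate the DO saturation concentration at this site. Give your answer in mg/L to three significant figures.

C_s ≈ 5.66 mg/L

At sea level: C_s = 14.652 − 0.41022×27 + 0.007991×27² − 7.7774×10⁻⁵×27³ = 7.871 mg/L.
Pressure correction: C_s' = 7.871 × 0.719 = 5.659 mg/L.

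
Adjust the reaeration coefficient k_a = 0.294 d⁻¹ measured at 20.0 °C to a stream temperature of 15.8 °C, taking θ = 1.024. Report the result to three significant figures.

k_a(T₂) = k_a(T₁) · θ^(T₂−T₁) = 0.294 × 1.024^(15.8−20.0)
= 0.294 × 1.024^-4.20 = 0.294 × 0.9052 = 0.2661 d⁻¹.

k_a ≈ 0.266 d⁻¹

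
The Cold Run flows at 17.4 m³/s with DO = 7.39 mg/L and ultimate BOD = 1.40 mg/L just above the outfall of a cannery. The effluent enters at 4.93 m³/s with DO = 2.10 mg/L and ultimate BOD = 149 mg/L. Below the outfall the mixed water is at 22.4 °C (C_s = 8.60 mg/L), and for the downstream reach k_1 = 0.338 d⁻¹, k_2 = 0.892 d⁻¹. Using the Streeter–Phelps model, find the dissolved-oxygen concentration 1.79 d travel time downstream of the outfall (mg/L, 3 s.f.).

Mixed DO = (17.4×7.39 + 4.93×2.10)/(17.4+4.93) = 138.9/22.33 = 6.222 mg/L.
Mixed L₀ = (17.4×1.40 + 4.93×149)/(22.33) = 758.9/22.33 = 33.99 mg/L.
Initial deficit D₀ = C_s − DO₀ = 8.60 − 6.222 = 2.378 mg/L.
D(1.79) = [0.338×33.99/(0.892−0.338)](e^(−0.338×1.79) − e^(−0.892×1.79)) + 2.378 e^(−0.892×1.79)
= 20.74 × (0.5461 − 0.2026) + 2.378 × 0.2026 = 7.604 mg/L.
DO = 8.60 − 7.604 = 0.9957 mg/L.

DO ≈ 0.996 mg/L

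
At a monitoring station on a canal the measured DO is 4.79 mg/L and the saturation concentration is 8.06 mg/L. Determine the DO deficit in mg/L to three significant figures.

D = C_s − C = 8.06 − 4.79 = 3.27 mg/L.

D ≈ 3.27 mg/L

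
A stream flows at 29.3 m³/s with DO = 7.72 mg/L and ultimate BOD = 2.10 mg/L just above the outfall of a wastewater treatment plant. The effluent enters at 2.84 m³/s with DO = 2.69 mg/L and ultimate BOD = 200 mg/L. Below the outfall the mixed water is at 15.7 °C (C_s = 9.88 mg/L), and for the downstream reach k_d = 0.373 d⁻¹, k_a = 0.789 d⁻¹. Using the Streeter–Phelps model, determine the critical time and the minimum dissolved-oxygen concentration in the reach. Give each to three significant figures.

Mixed DO = (29.3×7.72 + 2.84×2.69)/(29.3+2.84) = 233.8/32.14 = 7.276 mg/L.
Mixed L₀ = (29.3×2.10 + 2.84×200)/(32.14) = 629.5/32.14 = 19.59 mg/L.
Initial deficit D₀ = C_s − DO₀ = 9.88 − 7.276 = 2.604 mg/L.
t_c = (1/0.4160) ln[(0.789/0.373)(1 − 2.604×0.4160/(0.373×19.59))] = 2.404 × ln(1.802) = 1.415 d.
D_c = (0.373/0.789) × 19.59 × e^(−0.373×1.415) = 0.4728 × 19.59 × 0.5899 = 5.462 mg/L.
Minimum DO = 9.88 − 5.462 = 4.418 mg/L.

t_c ≈ 1.42 d; minimum DO ≈ 4.42 mg/L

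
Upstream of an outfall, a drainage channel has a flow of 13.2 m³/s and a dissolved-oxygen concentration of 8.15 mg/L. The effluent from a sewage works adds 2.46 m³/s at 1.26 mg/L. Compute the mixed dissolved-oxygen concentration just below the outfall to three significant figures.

7.07 mg/L

Flow-weighted mixing: C = (Q_r C_r + Q_w C_w)/(Q_r + Q_w)
= (13.2×8.15 + 2.46×1.26)/(13.2 + 2.46) = 110.7/15.66 = 7.068 mg/L.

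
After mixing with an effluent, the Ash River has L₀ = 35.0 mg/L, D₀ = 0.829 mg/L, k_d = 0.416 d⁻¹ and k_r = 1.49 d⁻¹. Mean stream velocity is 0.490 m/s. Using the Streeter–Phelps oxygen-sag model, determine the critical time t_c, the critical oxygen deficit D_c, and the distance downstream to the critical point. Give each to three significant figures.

t_c = [1/(k_r−k_d)] ln[(k_r/k_d)(1 − D₀(k_r−k_d)/(k_d L₀))]
= [1/(1.49−0.416)] ln[(1.49/0.416)(1 − 0.829×1.074/(0.416×35.0))]
= (1/1.074) ln[3.582 × 0.9388] = 0.9311 × ln(3.363) = 0.9311 × 1.213 = 1.129 d.
L(t_c) = L₀ e^(−k_d t_c) = 35.0 × 0.6252 = 21.88 mg/L, and at the critical point k_r D_c = k_d L, so D_c = (0.416/1.49) × 21.88 = 6.109 mg/L.
x_c = v t_c = 0.490 m/s × 1.129 d × 86400 s/d = 47810 m ≈ 47.8 km.

t_c ≈ 1.13 d; D_c ≈ 6.11 mg/L; x_c ≈ 47.8 km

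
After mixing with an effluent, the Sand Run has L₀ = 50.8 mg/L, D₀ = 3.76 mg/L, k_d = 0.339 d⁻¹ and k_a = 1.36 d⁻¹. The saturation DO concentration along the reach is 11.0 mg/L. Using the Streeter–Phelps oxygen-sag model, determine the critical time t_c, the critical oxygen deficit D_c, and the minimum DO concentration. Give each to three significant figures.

With k_a/k_d = 4.012 and 1 − D₀(k_a−k_d)/(k_d L₀) = 0.7771,
t_c = ln(4.012 × 0.7771) / (1.36 − 0.339) = ln(3.117) / 1.021 = 1.137/1.021 = 1.114 d.
D_c = (k_d/k_a) L₀ e^(−k_d t_c) = (0.339/1.36) × 50.8 × e^(−0.339×1.114) = 0.2493 × 50.8 × 0.6856 = 8.681 mg/L.
Minimum DO = C_s − D_c = 11.0 − 8.681 = 2.319 mg/L.

t_c ≈ 1.11 d; D_c ≈ 8.68 mg/L; min DO ≈ 2.32 mg/L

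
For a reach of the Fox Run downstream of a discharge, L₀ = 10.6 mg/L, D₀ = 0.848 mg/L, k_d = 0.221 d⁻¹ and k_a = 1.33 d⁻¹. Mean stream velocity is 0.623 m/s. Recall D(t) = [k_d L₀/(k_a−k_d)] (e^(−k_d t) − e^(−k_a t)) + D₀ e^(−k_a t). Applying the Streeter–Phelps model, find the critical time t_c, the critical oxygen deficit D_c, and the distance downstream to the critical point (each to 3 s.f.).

With k_a/k_d = 6.018 and 1 − D₀(k_a−k_d)/(k_d L₀) = 0.5986,
t_c = ln(6.018 × 0.5986) / (1.33 − 0.221) = ln(3.602) / 1.109 = 1.282/1.109 = 1.156 d.
L(t_c) = L₀ e^(−k_d t_c) = 10.6 × 0.7746 = 8.211 mg/L, and at the critical point k_a D_c = k_d L, so D_c = (0.221/1.33) × 8.211 = 1.364 mg/L.
x_c = v t_c = 0.623 m/s × 1.156 d × 86400 s/d = 62200 m ≈ 62.2 km.

t_c ≈ 1.16 d; D_c ≈ 1.36 mg/L; x_c ≈ 62.2 km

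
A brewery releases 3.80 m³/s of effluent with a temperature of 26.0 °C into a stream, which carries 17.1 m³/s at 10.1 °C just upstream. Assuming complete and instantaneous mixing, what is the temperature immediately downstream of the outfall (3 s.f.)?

13.0 °C

Flow-weighted mixing: C = (Q_r C_r + Q_w C_w)/(Q_r + Q_w)
= (17.1×10.1 + 3.80×26.0)/(17.1 + 3.80) = 271.5/20.90 = 12.99 °C.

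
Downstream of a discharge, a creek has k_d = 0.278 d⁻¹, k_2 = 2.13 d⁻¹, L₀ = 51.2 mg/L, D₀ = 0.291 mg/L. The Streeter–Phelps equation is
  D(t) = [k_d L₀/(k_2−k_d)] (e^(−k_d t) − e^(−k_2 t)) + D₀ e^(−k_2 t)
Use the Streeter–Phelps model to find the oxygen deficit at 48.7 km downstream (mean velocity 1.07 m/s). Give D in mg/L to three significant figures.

D ≈ 4.23 mg/L

Travel time t = x/v = 48.7 km / (1.07 m/s) = 48700 m / 1.07 m/s = 45510 s = 0.5268 d.
k_d L₀/(k_2−k_d) = 0.278×51.2/(2.13−0.278) = 14.23/1.852 = 7.686 mg/L.
e^(−k_d t) = e^(−0.278×0.5268) = 0.8638; e^(−k_2 t) = e^(−2.13×0.5268) = 0.3256.
D = 7.686 × (0.8638 − 0.3256) + 0.291 × 0.3256 = 4.136 + 0.09475 = 4.231 mg/L.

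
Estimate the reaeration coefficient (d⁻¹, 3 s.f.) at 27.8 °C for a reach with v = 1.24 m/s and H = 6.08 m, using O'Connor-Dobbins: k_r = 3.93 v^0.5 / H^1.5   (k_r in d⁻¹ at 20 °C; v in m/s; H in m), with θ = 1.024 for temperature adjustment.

k_r ≈ 0.351 d⁻¹

k_r(20) = 3.93 × 1.24^0.5 / 6.08^1.5 = 3.93 × 1.114 / 14.99 = 0.2919 d⁻¹.
k_r(27.8) = 0.2919 × 1.024^(27.8−20) = 0.2919 × 1.203 = 0.3512 d⁻¹.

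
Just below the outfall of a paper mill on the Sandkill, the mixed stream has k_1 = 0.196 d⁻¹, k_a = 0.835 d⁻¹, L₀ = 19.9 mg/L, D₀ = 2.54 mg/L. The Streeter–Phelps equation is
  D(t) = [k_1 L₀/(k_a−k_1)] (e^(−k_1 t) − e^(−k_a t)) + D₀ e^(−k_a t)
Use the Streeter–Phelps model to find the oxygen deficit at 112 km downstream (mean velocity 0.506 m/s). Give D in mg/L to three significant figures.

D ≈ 3.27 mg/L

Travel time t = x/v = 112 km / (0.506 m/s) = 112000 m / 0.506 m/s = 221300 s = 2.562 d.
k_1 L₀/(k_a−k_1) = 0.196×19.9/(0.835−0.196) = 3.900/0.6390 = 6.104 mg/L.
e^(−k_1 t) = e^(−0.196×2.562) = 0.6052; e^(−k_a t) = e^(−0.835×2.562) = 0.1178.
D = 6.104 × (0.6052 − 0.1178) + 2.54 × 0.1178 = 2.976 + 0.2991 = 3.275 mg/L.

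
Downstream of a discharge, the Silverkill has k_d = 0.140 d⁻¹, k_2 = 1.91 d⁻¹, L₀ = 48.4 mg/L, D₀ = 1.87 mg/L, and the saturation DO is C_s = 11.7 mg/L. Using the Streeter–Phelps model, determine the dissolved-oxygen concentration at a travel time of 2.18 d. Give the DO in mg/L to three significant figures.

k_d L₀/(k_2−k_d) = 0.140×48.4/(1.91−0.140) = 6.776/1.770 = 3.828 mg/L.
e^(−k_d t) = e^(−0.140×2.180) = 0.7370; e^(−k_2 t) = e^(−1.91×2.180) = 0.01555.
D = 3.828 × (0.7370 − 0.01555) + 1.87 × 0.01555 = 2.762 + 0.02908 = 2.791 mg/L.
DO = C_s − D = 11.7 − 2.791 = 8.909 mg/L.

DO ≈ 8.91 mg/L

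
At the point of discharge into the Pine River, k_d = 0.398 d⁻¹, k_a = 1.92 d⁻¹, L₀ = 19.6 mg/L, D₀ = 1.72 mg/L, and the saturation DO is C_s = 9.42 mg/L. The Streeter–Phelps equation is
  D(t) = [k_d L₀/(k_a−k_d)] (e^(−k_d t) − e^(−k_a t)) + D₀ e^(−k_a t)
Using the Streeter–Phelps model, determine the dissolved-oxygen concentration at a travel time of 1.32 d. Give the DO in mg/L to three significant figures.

DO ≈ 6.66 mg/L

k_d L₀/(k_a−k_d) = 0.398×19.6/(1.92−0.398) = 7.801/1.522 = 5.125 mg/L.
e^(−k_d t) = e^(−0.398×1.320) = 0.5913; e^(−k_a t) = e^(−1.92×1.320) = 0.07931.
D = 5.125 × (0.5913 − 0.07931) + 1.72 × 0.07931 = 2.624 + 0.1364 = 2.761 mg/L.
DO = C_s − D = 9.42 − 2.761 = 6.659 mg/L.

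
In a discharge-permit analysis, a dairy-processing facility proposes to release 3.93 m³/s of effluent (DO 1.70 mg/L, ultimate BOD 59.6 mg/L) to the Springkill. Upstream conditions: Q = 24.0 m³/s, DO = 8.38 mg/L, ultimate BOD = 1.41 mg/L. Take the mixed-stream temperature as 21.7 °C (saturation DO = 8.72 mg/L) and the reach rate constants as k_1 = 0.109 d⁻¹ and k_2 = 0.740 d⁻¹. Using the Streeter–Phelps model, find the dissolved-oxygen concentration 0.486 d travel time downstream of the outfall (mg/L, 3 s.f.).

DO ≈ 7.41 mg/L

Mixed DO = (24.0×8.38 + 3.93×1.70)/(24.0+3.93) = 207.8/27.93 = 7.440 mg/L.
Mixed L₀ = (24.0×1.41 + 3.93×59.6)/(27.93) = 268.1/27.93 = 9.598 mg/L.
Initial deficit D₀ = C_s − DO₀ = 8.72 − 7.440 = 1.280 mg/L.
D(0.486) = [0.109×9.598/(0.740−0.109)](e^(−0.109×0.486) − e^(−0.740×0.486)) + 1.280 e^(−0.740×0.486)
= 1.658 × (0.9484 − 0.6979) + 1.280 × 0.6979 = 1.309 mg/L.
DO = 8.72 − 1.309 = 7.411 mg/L.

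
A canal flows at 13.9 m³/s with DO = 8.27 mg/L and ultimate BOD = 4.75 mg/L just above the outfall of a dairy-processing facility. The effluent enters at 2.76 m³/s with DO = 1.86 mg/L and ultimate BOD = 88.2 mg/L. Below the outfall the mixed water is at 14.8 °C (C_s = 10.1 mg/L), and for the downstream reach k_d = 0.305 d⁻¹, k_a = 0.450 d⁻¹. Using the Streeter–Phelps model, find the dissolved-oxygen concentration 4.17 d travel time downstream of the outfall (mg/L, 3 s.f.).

Mixed DO = (13.9×8.27 + 2.76×1.86)/(13.9+2.76) = 120.1/16.66 = 7.208 mg/L.
Mixed L₀ = (13.9×4.75 + 2.76×88.2)/(16.66) = 309.5/16.66 = 18.57 mg/L.
Initial deficit D₀ = C_s − DO₀ = 10.1 − 7.208 = 2.892 mg/L.
D(4.17) = [0.305×18.57/(0.450−0.305)](e^(−0.305×4.17) − e^(−0.450×4.17)) + 2.892 e^(−0.450×4.17)
= 39.07 × (0.2803 − 0.1531) + 2.892 × 0.1531 = 5.412 mg/L.
DO = 10.1 − 5.412 = 4.688 mg/L.

DO ≈ 4.69 mg/L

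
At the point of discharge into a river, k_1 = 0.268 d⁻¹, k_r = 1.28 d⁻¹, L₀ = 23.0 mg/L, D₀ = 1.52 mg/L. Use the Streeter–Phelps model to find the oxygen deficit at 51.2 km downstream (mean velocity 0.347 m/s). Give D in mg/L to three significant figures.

Travel time t = x/v = 51.2 km / (0.347 m/s) = 51200 m / 0.347 m/s = 147600 s = 1.708 d.
k_1 L₀/(k_r−k_1) = 0.268×23.0/(1.28−0.268) = 6.164/1.012 = 6.091 mg/L.
e^(−k_1 t) = e^(−0.268×1.708) = 0.6328; e^(−k_r t) = e^(−1.28×1.708) = 0.1124.
D = 6.091 × (0.6328 − 0.1124) + 1.52 × 0.1124 = 3.170 + 0.1708 = 3.340 mg/L.

D ≈ 3.34 mg/L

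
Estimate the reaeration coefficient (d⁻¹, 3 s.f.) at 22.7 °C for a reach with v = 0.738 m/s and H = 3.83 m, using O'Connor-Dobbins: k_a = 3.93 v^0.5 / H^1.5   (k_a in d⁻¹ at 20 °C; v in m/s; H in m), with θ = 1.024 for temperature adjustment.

k_a ≈ 0.480 d⁻¹

k_a(20) = 3.93 × 0.738^0.5 / 3.83^1.5 = 3.93 × 0.8591 / 7.495 = 0.4504 d⁻¹.
k_a(22.7) = 0.4504 × 1.024^(22.7−20) = 0.4504 × 1.066 = 0.4802 d⁻¹.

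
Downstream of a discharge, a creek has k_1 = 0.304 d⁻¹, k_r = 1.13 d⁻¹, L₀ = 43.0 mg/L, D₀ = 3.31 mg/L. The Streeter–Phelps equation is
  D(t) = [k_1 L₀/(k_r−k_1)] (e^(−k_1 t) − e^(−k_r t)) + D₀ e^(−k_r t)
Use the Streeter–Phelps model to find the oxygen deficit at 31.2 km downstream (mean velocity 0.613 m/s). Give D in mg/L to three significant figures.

D ≈ 6.80 mg/L

Travel time t = x/v = 31.2 km / (0.613 m/s) = 31200 m / 0.613 m/s = 50900 s = 0.5891 d.
k_1 L₀/(k_r−k_1) = 0.304×43.0/(1.13−0.304) = 13.07/0.8260 = 15.83 mg/L.
e^(−k_1 t) = e^(−0.304×0.5891) = 0.8360; e^(−k_r t) = e^(−1.13×0.5891) = 0.5139.
D = 15.83 × (0.8360 − 0.5139) + 3.31 × 0.5139 = 5.098 + 1.701 = 6.799 mg/L.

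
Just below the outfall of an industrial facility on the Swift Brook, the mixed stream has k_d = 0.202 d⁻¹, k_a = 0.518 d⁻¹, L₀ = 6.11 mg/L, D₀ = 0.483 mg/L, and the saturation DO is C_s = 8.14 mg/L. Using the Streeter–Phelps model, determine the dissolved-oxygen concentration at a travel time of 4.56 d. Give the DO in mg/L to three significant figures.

k_d L₀/(k_a−k_d) = 0.202×6.11/(0.518−0.202) = 1.234/0.3160 = 3.906 mg/L.
e^(−k_d t) = e^(−0.202×4.560) = 0.3981; e^(−k_a t) = e^(−0.518×4.560) = 0.09422.
D = 3.906 × (0.3981 − 0.09422) + 0.483 × 0.09422 = 1.187 + 0.04551 = 1.232 mg/L.
DO = C_s − D = 8.14 − 1.232 = 6.908 mg/L.

DO ≈ 6.91 mg/L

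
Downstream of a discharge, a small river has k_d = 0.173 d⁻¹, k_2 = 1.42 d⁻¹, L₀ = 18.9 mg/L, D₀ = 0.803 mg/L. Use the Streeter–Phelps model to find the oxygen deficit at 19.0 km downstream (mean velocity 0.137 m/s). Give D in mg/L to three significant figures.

D ≈ 1.80 mg/L

Travel time t = x/v = 19.0 km / (0.137 m/s) = 19000 m / 0.137 m/s = 138700 s = 1.605 d.
k_d L₀/(k_2−k_d) = 0.173×18.9/(1.42−0.173) = 3.270/1.247 = 2.622 mg/L.
e^(−k_d t) = e^(−0.173×1.605) = 0.7575; e^(−k_2 t) = e^(−1.42×1.605) = 0.1024.
D = 2.622 × (0.7575 − 0.1024) + 0.803 × 0.1024 = 1.718 + 0.08219 = 1.800 mg/L.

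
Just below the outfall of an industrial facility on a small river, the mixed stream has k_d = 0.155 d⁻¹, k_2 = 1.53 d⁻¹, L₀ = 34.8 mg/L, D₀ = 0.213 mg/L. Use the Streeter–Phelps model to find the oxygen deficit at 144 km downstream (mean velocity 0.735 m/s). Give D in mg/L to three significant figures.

D ≈ 2.64 mg/L

Travel time t = x/v = 144 km / (0.735 m/s) = 144000 m / 0.735 m/s = 195900 s = 2.268 d.
k_d L₀/(k_2−k_d) = 0.155×34.8/(1.53−0.155) = 5.394/1.375 = 3.923 mg/L.
e^(−k_d t) = e^(−0.155×2.268) = 0.7037; e^(−k_2 t) = e^(−1.53×2.268) = 0.03114.
D = 3.923 × (0.7037 − 0.03114) + 0.213 × 0.03114 = 2.638 + 0.006632 = 2.645 mg/L.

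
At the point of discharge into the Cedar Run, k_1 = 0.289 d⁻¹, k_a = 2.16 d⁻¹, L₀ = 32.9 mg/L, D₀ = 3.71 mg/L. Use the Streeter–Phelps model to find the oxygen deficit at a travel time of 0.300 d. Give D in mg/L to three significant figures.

k_1 L₀/(k_a−k_1) = 0.289×32.9/(2.16−0.289) = 9.508/1.871 = 5.082 mg/L.
e^(−k_1 t) = e^(−0.289×0.3000) = 0.9170; e^(−k_a t) = e^(−2.16×0.3000) = 0.5231.
D = 5.082 × (0.9170 − 0.5231) + 3.71 × 0.5231 = 2.002 + 1.941 = 3.942 mg/L.

D ≈ 3.94 mg/L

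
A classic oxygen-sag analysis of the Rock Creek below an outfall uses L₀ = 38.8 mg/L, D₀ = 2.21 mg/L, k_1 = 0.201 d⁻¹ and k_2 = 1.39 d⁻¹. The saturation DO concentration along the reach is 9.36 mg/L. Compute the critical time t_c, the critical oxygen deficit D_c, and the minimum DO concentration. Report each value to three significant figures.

With k_2/k_1 = 6.915 and 1 − D₀(k_2−k_1)/(k_1 L₀) = 0.6631,
t_c = ln(6.915 × 0.6631) / (1.39 − 0.201) = ln(4.585) / 1.189 = 1.523/1.189 = 1.281 d.
D_c = (k_1/k_2) L₀ e^(−k_1 t_c) = (0.201/1.39) × 38.8 × e^(−0.201×1.281) = 0.1446 × 38.8 × 0.7730 = 4.337 mg/L.
Minimum DO = C_s − D_c = 9.36 − 4.337 = 5.023 mg/L.

t_c ≈ 1.28 d; D_c ≈ 4.34 mg/L; min DO ≈ 5.02 mg/L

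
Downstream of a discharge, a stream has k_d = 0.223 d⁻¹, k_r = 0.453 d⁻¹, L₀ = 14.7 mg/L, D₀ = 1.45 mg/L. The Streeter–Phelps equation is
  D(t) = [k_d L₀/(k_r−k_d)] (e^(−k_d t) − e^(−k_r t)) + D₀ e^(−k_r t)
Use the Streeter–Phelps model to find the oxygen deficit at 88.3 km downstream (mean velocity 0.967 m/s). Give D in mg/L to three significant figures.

D ≈ 3.33 mg/L

Travel time t = x/v = 88.3 km / (0.967 m/s) = 88300 m / 0.967 m/s = 91310 s = 1.057 d.
k_d L₀/(k_r−k_d) = 0.223×14.7/(0.453−0.223) = 3.278/0.2300 = 14.25 mg/L.
e^(−k_d t) = e^(−0.223×1.057) = 0.7900; e^(−k_r t) = e^(−0.453×1.057) = 0.6196.
D = 14.25 × (0.7900 − 0.6196) + 1.45 × 0.6196 = 2.430 + 0.8983 = 3.328 mg/L.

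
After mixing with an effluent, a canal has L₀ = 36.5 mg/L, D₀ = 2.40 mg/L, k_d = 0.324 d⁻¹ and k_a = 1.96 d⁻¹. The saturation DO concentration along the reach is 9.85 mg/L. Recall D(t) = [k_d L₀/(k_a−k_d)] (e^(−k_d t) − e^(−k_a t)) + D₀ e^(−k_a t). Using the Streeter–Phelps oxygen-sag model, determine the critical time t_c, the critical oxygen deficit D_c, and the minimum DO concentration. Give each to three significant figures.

t_c ≈ 0.854 d; D_c ≈ 4.58 mg/L; min DO ≈ 5.27 mg/L

With k_a/k_d = 6.049 and 1 − D₀(k_a−k_d)/(k_d L₀) = 0.6680,
t_c = ln(6.049 × 0.6680) / (1.96 − 0.324) = ln(4.041) / 1.636 = 1.396/1.636 = 0.8536 d.
L(t_c) = L₀ e^(−k_d t_c) = 36.5 × 0.7584 = 27.68 mg/L, and at the critical point k_a D_c = k_d L, so D_c = (0.324/1.96) × 27.68 = 4.576 mg/L.
Minimum DO = C_s − D_c = 9.85 − 4.576 = 5.274 mg/L.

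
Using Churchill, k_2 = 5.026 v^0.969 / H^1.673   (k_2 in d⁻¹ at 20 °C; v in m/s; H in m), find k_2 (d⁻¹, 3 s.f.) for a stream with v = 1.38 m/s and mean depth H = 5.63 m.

k_2 = 5.026 × 1.38^0.969 / 5.63^1.673 = 5.026 × 1.366 / 18.01 = 0.3812 d⁻¹.

k_2 ≈ 0.381 d⁻¹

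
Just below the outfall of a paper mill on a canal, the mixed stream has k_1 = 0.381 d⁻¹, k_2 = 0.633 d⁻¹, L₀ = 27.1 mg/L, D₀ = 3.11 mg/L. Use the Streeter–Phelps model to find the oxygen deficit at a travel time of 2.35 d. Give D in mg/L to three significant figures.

D ≈ 8.18 mg/L

k_1 L₀/(k_2−k_1) = 0.381×27.1/(0.633−0.381) = 10.33/0.2520 = 40.97 mg/L.
e^(−k_1 t) = e^(−0.381×2.350) = 0.4085; e^(−k_2 t) = e^(−0.633×2.350) = 0.2259.
D = 40.97 × (0.4085 − 0.2259) + 3.11 × 0.2259 = 7.479 + 0.7026 = 8.182 mg/L.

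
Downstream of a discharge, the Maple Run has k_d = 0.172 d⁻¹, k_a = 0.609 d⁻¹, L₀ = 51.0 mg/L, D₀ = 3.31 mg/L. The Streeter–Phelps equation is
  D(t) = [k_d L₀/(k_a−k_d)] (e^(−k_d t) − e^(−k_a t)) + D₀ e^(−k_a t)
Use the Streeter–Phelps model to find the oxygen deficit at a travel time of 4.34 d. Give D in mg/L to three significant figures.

k_d L₀/(k_a−k_d) = 0.172×51.0/(0.609−0.172) = 8.772/0.4370 = 20.07 mg/L.
e^(−k_d t) = e^(−0.172×4.340) = 0.4740; e^(−k_a t) = e^(−0.609×4.340) = 0.07114.
D = 20.07 × (0.4740 − 0.07114) + 3.31 × 0.07114 = 8.087 + 0.2355 = 8.323 mg/L.

D ≈ 8.32 mg/L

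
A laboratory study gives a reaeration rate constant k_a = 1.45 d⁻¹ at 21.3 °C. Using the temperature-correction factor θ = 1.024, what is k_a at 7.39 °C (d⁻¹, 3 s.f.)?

k_a ≈ 1.04 d⁻¹

k_a(T₂) = k_a(T₁) · θ^(T₂−T₁) = 1.45 × 1.024^(7.39−21.3)
= 1.45 × 1.024^-13.9 = 1.45 × 0.7190 = 1.043 d⁻¹.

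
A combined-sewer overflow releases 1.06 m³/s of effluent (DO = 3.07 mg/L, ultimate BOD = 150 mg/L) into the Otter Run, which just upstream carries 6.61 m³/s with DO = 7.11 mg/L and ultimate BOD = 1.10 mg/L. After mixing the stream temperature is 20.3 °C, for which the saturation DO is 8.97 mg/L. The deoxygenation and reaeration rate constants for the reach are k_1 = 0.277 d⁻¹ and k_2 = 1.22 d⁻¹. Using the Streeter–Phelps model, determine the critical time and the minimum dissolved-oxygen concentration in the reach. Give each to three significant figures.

Mixed DO = (6.61×7.11 + 1.06×3.07)/(6.61+1.06) = 50.25/7.670 = 6.552 mg/L.
Mixed L₀ = (6.61×1.10 + 1.06×150)/(7.670) = 166.3/7.670 = 21.68 mg/L.
Initial deficit D₀ = C_s − DO₀ = 8.97 − 6.552 = 2.418 mg/L.
t_c = (1/0.9430) ln[(1.22/0.277)(1 − 2.418×0.9430/(0.277×21.68))] = 1.060 × ln(2.732) = 1.066 d.
D_c = (0.277/1.22) × 21.68 × e^(−0.277×1.066) = 0.2270 × 21.68 × 0.7444 = 3.664 mg/L.
Minimum DO = 8.97 − 3.664 = 5.306 mg/L.

t_c ≈ 1.07 d; minimum DO ≈ 5.31 mg/L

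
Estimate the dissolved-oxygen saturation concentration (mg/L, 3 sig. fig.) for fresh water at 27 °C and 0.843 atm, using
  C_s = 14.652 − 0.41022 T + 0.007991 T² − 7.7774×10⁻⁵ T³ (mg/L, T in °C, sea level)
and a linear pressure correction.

At sea level: C_s = 14.652 − 0.41022×27 + 0.007991×27² − 7.7774×10⁻⁵×27³ = 7.871 mg/L.
Pressure correction: C_s' = 7.871 × 0.843 = 6.635 mg/L.

C_s ≈ 6.63 mg/L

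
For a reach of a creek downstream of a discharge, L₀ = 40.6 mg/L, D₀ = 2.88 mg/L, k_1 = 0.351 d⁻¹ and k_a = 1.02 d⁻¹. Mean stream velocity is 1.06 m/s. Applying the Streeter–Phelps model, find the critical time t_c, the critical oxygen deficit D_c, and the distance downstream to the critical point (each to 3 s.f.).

With k_a/k_1 = 2.906 and 1 − D₀(k_a−k_1)/(k_1 L₀) = 0.8648,
t_c = ln(2.906 × 0.8648) / (1.02 − 0.351) = ln(2.513) / 0.6690 = 0.9215/0.6690 = 1.377 d.
D_c = (k_1/k_a) L₀ e^(−k_1 t_c) = (0.351/1.02) × 40.6 × e^(−0.351×1.377) = 0.3441 × 40.6 × 0.6166 = 8.615 mg/L.
x_c = v t_c = 1.06 m/s × 1.377 d × 86400 s/d = 126200 m ≈ 126 km.

t_c ≈ 1.38 d; D_c ≈ 8.62 mg/L; x_c ≈ 126 km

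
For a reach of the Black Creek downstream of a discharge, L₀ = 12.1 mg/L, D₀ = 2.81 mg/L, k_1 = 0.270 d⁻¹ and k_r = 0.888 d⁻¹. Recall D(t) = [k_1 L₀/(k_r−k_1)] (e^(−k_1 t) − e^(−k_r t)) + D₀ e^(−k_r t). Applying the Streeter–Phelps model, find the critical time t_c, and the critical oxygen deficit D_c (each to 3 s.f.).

t_c ≈ 0.699 d; D_c ≈ 3.05 mg/L

At the critical point dD/dt = 0, so k_1 L₀ e^(−k_1 t) = k_r D. Substituting D(t) from the Streeter–Phelps equation and solving for t gives
t_c = ln[(k_r/k_1)(1 − D₀(k_r−k_1)/(k_1 L₀))] / (k_r−k_1).
Here k_r−k_1 = 0.6180 d⁻¹ and 1 − D₀(k_r−k_1)/(k_1 L₀) = 1 − 2.81×0.6180/(0.270×12.1) = 0.4684, so
t_c = ln(3.289 × 0.4684) / 0.6180 = 0.4322 / 0.6180 = 0.6994 d.
L(t_c) = L₀ e^(−k_1 t_c) = 12.1 × 0.8279 = 10.02 mg/L, and at the critical point k_r D_c = k_1 L, so D_c = (0.270/0.888) × 10.02 = 3.046 mg/L.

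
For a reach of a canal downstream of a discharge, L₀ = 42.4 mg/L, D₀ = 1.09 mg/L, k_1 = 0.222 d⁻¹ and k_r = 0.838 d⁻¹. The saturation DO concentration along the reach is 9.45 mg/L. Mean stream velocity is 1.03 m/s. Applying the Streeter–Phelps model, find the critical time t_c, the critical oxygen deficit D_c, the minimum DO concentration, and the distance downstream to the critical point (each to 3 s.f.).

With k_r/k_1 = 3.775 and 1 − D₀(k_r−k_1)/(k_1 L₀) = 0.9287,
t_c = ln(3.775 × 0.9287) / (0.838 − 0.222) = ln(3.506) / 0.6160 = 1.254/0.6160 = 2.036 d.
D_c = (k_1/k_r) L₀ e^(−k_1 t_c) = (0.222/0.838) × 42.4 × e^(−0.222×2.036) = 0.2649 × 42.4 × 0.6363 = 7.147 mg/L.
Minimum DO = C_s − D_c = 9.45 − 7.147 = 2.303 mg/L.
x_c = v t_c = 1.03 m/s × 2.036 d × 86400 s/d = 181200 m ≈ 181 km.

t_c ≈ 2.04 d; D_c ≈ 7.15 mg/L; min DO ≈ 2.30 mg/L; x_c ≈ 181 km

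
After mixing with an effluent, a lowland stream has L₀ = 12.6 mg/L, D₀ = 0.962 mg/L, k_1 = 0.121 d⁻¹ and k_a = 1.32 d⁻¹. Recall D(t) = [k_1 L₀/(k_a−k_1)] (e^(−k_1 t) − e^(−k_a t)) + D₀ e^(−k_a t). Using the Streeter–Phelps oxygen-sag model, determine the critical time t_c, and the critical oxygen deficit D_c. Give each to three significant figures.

t_c ≈ 0.815 d; D_c ≈ 1.05 mg/L

With k_a/k_1 = 10.91 and 1 − D₀(k_a−k_1)/(k_1 L₀) = 0.2434,
t_c = ln(10.91 × 0.2434) / (1.32 − 0.121) = ln(2.656) / 1.199 = 0.9767/1.199 = 0.8146 d.
L(t_c) = L₀ e^(−k_1 t_c) = 12.6 × 0.9061 = 11.42 mg/L, and at the critical point k_a D_c = k_1 L, so D_c = (0.121/1.32) × 11.42 = 1.047 mg/L.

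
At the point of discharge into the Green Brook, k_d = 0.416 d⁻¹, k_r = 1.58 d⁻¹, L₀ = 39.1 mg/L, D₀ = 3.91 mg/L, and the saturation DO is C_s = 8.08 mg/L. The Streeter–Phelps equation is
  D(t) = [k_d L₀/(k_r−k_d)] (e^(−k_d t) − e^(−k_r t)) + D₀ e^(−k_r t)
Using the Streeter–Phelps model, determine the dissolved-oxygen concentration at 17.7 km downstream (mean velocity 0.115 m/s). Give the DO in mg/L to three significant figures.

Travel time t = x/v = 17.7 km / (0.115 m/s) = 17700 m / 0.115 m/s = 153900 s = 1.781 d.
k_d L₀/(k_r−k_d) = 0.416×39.1/(1.58−0.416) = 16.27/1.164 = 13.97 mg/L.
e^(−k_d t) = e^(−0.416×1.781) = 0.4766; e^(−k_r t) = e^(−1.58×1.781) = 0.05993.
D = 13.97 × (0.4766 − 0.05993) + 3.91 × 0.05993 = 5.823 + 0.2343 = 6.057 mg/L.
DO = C_s − D = 8.08 − 6.057 = 2.023 mg/L.

DO ≈ 2.02 mg/L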